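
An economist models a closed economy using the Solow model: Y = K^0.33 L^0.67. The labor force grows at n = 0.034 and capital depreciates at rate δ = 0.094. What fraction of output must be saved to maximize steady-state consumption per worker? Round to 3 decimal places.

The effective depreciation rate is n + δ = 0.034 + 0.094 = 0.128.
At the golden rule MPK = n+δ, and in any Cobb-Douglas steady state s = (n+δ)·k/y = MPK·k/y = capital's share 0.33.

s_gold = 0.330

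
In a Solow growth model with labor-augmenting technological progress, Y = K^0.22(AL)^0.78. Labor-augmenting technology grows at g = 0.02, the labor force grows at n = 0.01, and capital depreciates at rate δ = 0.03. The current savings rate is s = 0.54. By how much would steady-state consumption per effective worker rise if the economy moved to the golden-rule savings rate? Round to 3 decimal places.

Δc ≈ 0.270

Capital per effective worker breaks even when investment replaces (n + g + δ)·k; here n + g + δ = 0.06.
Current steady state (s = 0.54): k* = (0.54/0.06)^(1/0.78) ≈ 16.7258, y* = 16.7258^0.22 ≈ 1.8584, c* = (1−0.54)·1.8584 ≈ 0.8549.
Maximizing c = f(k) − (n+g+δ)·k gives f'(k) = n+g+δ, i.e. 0.22·k^(0.22−1) = 0.06, so k_gold = (0.22/0.06)^(1/0.78) ≈ 5.2896.
y_gold = 5.2896^0.22 ≈ 1.4426, c_gold = y_gold − 0.06·k_gold ≈ 1.1252.
Gain: Δc = 1.1252 − 0.8549 ≈ 0.2704.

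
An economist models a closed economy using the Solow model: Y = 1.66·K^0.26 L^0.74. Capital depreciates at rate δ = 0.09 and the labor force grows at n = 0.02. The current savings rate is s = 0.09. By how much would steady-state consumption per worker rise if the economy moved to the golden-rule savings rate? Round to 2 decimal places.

Break-even investment rate: n + δ = 0.02 + 0.09 = 0.11.
Current steady state (s = 0.09): k* = (0.09·1.66/0.11)^(1/0.74) ≈ 1.5124, y* = 1.66·1.5124^0.26 ≈ 1.8485, c* = (1−0.09)·1.8485 ≈ 1.6821.
Setting f'(k) = n+δ gives 0.26·1.66·k^(0.26−1) = 0.11, hence k_gold = (0.26·1.66/0.11)^(1/0.74) ≈ 6.3428.
y_gold = 1.66·6.3428^0.26 ≈ 2.6835, c_gold = y_gold − 0.11·k_gold ≈ 1.9858.
Gain: Δc = 1.9858 − 1.6821 ≈ 0.3036.

Δc ≈ 0.30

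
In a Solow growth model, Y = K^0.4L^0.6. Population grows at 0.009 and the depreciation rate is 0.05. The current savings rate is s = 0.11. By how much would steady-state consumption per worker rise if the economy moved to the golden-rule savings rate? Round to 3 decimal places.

Δc ≈ 0.801

Capital per worker breaks even when investment replaces (n + δ)·k; here n + δ = 0.059.
Current steady state (s = 0.11): k* = (0.11/0.059)^(1/0.6) ≈ 2.8242, y* = 2.8242^0.4 ≈ 1.5148, c* = (1−0.11)·1.5148 ≈ 1.3482.
At the golden rule the marginal product of capital equals n+δ: 0.4·k^(0.4−1) = 0.059. Solving, k_gold = (0.4/0.059)^(1/0.6) ≈ 24.2855.
y_gold = 24.2855^0.4 ≈ 3.5821, c_gold = y_gold − 0.059·k_gold ≈ 2.1493.
Gain: Δc = 2.1493 − 1.3482 ≈ 0.8011.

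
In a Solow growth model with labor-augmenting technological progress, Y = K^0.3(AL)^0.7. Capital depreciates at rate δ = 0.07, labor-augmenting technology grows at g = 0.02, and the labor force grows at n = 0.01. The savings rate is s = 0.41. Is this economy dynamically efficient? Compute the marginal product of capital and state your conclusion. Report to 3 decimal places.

dynamically inefficient; MPK ≈ 0.073

The effective depreciation rate is n + g + δ = 0.01 + 0.02 + 0.07 = 0.1.
Steady-state k*: s·k^0.3 = 0.1·k gives k* = (0.41/0.1)^(1/0.7) ≈ 7.5059.
MPK = 0.3·7.5059^(-0.7) ≈ 0.0732.
MPK < n+g+δ = 0.1, so the economy is dynamically inefficient (over-saving).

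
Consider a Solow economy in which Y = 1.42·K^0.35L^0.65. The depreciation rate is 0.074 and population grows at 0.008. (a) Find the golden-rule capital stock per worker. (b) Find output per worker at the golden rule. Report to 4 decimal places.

(a) k_gold ≈ 15.9923; (b) y_gold ≈ 3.7468

The effective depreciation rate is n + δ = 0.008 + 0.074 = 0.082.
Golden rule sets MPK = n+δ: 0.35·1.42·k^(0.35−1) = 0.082, so k_gold = (0.35·1.42/0.082)^(1/0.65) ≈ 15.9923.
y_gold = 1.42·15.9923^0.35 ≈ 3.7468.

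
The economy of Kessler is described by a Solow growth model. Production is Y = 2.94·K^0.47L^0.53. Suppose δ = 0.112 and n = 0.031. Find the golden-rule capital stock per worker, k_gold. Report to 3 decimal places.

k_gold ≈ 72.226

The effective depreciation rate is n + δ = 0.031 + 0.112 = 0.143.
Setting f'(k) = n+δ gives 0.47·2.94·k^(0.47−1) = 0.143, hence k_gold = (0.47·2.94/0.143)^(1/0.53) ≈ 72.2265.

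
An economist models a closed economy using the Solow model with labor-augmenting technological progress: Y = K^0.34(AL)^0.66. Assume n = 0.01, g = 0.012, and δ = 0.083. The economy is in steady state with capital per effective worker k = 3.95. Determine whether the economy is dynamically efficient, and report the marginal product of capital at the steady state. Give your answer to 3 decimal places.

n + g + δ = 0.01 + 0.012 + 0.083 = 0.105.
MPK = 0.34·k^(0.34−1) = 0.34·3.95^(-0.66) ≈ 0.1373.
MPK > 0.105, so the economy is dynamically efficient (under-saving).

dynamically efficient; MPK ≈ 0.137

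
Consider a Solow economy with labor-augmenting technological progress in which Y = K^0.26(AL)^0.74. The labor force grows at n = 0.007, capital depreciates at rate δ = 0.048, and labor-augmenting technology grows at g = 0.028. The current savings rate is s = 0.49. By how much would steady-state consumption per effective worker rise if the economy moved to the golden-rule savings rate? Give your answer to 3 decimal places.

The effective depreciation rate is n + g + δ = 0.007 + 0.028 + 0.048 = 0.083.
Current steady state (s = 0.49): k* = (0.49/0.083)^(1/0.74) ≈ 11.0167, y* = 11.0167^0.26 ≈ 1.8661, c* = (1−0.49)·1.8661 ≈ 0.9517.
At the golden rule the marginal product of capital equals n+g+δ: 0.26·k^(0.26−1) = 0.083. Solving, k_gold = (0.26/0.083)^(1/0.74) ≈ 4.6787.
y_gold = 4.6787^0.26 ≈ 1.4936, c_gold = y_gold − 0.083·k_gold ≈ 1.1053.
Gain: Δc = 1.1053 − 0.9517 ≈ 0.1536.

Δc ≈ 0.154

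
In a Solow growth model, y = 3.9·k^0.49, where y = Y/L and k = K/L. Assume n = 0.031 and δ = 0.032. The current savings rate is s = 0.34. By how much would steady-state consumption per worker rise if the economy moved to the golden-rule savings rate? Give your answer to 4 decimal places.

Δc ≈ 4.7013

The effective depreciation rate is n + δ = 0.031 + 0.032 = 0.063.
Current steady state (s = 0.34): k* = (0.34·3.9/0.063)^(1/0.51) ≈ 393.1114, y* = 3.9·393.1114^0.49 ≈ 72.8412, c* = (1−0.34)·72.8412 ≈ 48.0752.
Golden rule sets MPK = n+δ: 0.49·3.9·k^(0.49−1) = 0.063, so k_gold = (0.49·3.9/0.063)^(1/0.51) ≈ 804.8700.
y_gold = 3.9·804.8700^0.49 ≈ 103.4833, c_gold = y_gold − 0.063·k_gold ≈ 52.7765.
Gain: Δc = 52.7765 − 48.0752 ≈ 4.7013.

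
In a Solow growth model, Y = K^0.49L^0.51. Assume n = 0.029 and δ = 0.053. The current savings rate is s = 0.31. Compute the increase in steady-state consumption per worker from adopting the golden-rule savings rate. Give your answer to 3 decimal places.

Δc ≈ 0.365

n + δ = 0.029 + 0.053 = 0.082.
Current steady state (s = 0.31): k* = (0.31/0.082)^(1/0.51) ≈ 13.5658, y* = 13.5658^0.49 ≈ 3.5884, c* = (1−0.31)·3.5884 ≈ 2.4760.
At the golden rule the marginal product of capital equals n+δ: 0.49·k^(0.49−1) = 0.082. Solving, k_gold = (0.49/0.082)^(1/0.51) ≈ 33.2903.
y_gold = 33.2903^0.49 ≈ 5.5710, c_gold = y_gold − 0.082·k_gold ≈ 2.8412.
Gain: Δc = 2.8412 − 2.4760 ≈ 0.3652.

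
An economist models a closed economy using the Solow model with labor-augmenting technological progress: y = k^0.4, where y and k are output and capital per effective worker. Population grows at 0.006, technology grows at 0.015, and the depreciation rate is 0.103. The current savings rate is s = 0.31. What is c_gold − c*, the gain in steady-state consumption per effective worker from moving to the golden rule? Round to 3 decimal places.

Δc ≈ 0.039

Break-even investment rate: n + g + δ = 0.006 + 0.015 + 0.103 = 0.124.
Current steady state (s = 0.31): k* = (0.31/0.124)^(1/0.6) ≈ 4.6050, y* = 4.6050^0.4 ≈ 1.8420, c* = (1−0.31)·1.8420 ≈ 1.2710.
Golden rule sets MPK = n+g+δ: 0.4·k^(0.4−1) = 0.124, so k_gold = (0.4/0.124)^(1/0.6) ≈ 7.0426.
y_gold = 7.0426^0.4 ≈ 2.1832, c_gold = y_gold − 0.124·k_gold ≈ 1.3099.
Gain: Δc = 1.3099 − 1.2710 ≈ 0.0389.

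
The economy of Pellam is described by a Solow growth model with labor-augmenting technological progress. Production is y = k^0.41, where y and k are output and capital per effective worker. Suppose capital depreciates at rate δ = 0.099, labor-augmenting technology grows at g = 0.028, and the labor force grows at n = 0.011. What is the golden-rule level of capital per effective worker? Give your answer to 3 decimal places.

k_gold ≈ 6.332

n + g + δ = 0.011 + 0.028 + 0.099 = 0.138.
Setting f'(k) = n+g+δ gives 0.41·k^(0.41−1) = 0.138, hence k_gold = (0.41/0.138)^(1/0.59) ≈ 6.3319.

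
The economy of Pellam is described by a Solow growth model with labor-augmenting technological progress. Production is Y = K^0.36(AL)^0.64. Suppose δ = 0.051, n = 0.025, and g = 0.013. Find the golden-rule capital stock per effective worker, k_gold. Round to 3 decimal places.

n + g + δ = 0.025 + 0.013 + 0.051 = 0.089.
Golden rule sets MPK = n+g+δ: 0.36·k^(0.36−1) = 0.089, so k_gold = (0.36/0.089)^(1/0.64) ≈ 8.8777.

k_gold ≈ 8.878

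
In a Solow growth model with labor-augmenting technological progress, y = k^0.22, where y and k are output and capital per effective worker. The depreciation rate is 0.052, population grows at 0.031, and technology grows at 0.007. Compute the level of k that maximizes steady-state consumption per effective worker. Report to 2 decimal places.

Capital per effective worker breaks even when investment replaces (n + g + δ)·k; here n + g + δ = 0.09.
Maximizing c = f(k) − (n+g+δ)·k gives f'(k) = n+g+δ, i.e. 0.22·k^(0.22−1) = 0.09, so k_gold = (0.22/0.09)^(1/0.78) ≈ 3.1453.

k_gold ≈ 3.15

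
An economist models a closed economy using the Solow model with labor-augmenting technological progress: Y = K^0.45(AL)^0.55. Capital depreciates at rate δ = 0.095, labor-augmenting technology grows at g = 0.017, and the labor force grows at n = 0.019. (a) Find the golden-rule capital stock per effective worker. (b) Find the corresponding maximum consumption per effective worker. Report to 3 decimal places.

(a) k_gold ≈ 9.428; (b) c_gold ≈ 1.510

n + g + δ = 0.019 + 0.017 + 0.095 = 0.131.
Maximizing c = f(k) − (n+g+δ)·k gives f'(k) = n+g+δ, i.e. 0.45·k^(0.45−1) = 0.131, so k_gold = (0.45/0.131)^(1/0.55) ≈ 9.4284.
y_gold = 9.4284^0.45 ≈ 2.7447; c_gold = y_gold − 0.131·k_gold ≈ 1.5096.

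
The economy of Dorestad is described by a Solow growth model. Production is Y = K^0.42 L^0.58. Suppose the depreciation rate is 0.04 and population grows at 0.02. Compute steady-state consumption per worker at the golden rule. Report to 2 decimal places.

c_gold ≈ 2.37

Capital per worker breaks even when investment replaces (n + δ)·k; here n + δ = 0.06.
Maximizing c = f(k) − (n+δ)·k gives f'(k) = n+δ, i.e. 0.42·k^(0.42−1) = 0.06, so k_gold = (0.42/0.06)^(1/0.58) ≈ 28.6461.
y_gold = 28.6461^0.42 ≈ 4.0923.
c_gold = y_gold − (n+δ)·k_gold = 4.0923 − 0.06·28.6461 ≈ 2.3735.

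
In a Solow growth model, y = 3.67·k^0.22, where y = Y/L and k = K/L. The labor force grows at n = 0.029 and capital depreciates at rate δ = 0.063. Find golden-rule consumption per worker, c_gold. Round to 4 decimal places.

c_gold ≈ 5.2823

Capital per worker breaks even when investment replaces (n + δ)·k; here n + δ = 0.092.
Setting f'(k) = n+δ gives 0.22·3.67·k^(0.22−1) = 0.092, hence k_gold = (0.22·3.67/0.092)^(1/0.78) ≈ 16.1942.
y_gold = 3.67·16.1942^0.22 ≈ 6.7721.
c_gold = y_gold − (n+δ)·k_gold = 6.7721 − 0.092·16.1942 ≈ 5.2823.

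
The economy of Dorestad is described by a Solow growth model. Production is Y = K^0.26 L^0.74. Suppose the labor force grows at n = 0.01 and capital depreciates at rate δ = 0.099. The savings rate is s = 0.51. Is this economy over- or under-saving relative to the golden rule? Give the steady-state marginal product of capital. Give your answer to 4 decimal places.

n + δ = 0.01 + 0.099 = 0.109.
Steady-state k*: s·k^0.26 = 0.109·k gives k* = (0.51/0.109)^(1/0.74) ≈ 8.0464.
MPK = 0.26·8.0464^(-0.74) ≈ 0.0556.
MPK < n+δ = 0.109, so the economy is dynamically inefficient (over-saving).

over-saving; MPK ≈ 0.0556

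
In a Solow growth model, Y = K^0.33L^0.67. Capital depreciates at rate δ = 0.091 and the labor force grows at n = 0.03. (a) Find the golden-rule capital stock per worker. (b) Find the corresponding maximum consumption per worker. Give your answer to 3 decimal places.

Break-even investment rate: n + δ = 0.03 + 0.091 = 0.121.
Setting f'(k) = n+δ gives 0.33·k^(0.33−1) = 0.121, hence k_gold = (0.33/0.121)^(1/0.67) ≈ 4.4703.
y_gold = 4.4703^0.33 ≈ 1.6391; c_gold = y_gold − 0.121·k_gold ≈ 1.0982.

(a) k_gold ≈ 4.470; (b) c_gold ≈ 1.098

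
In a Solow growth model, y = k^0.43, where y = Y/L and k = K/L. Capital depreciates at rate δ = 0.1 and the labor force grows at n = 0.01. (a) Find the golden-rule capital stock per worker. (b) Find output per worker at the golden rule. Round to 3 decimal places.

Break-even investment rate: n + δ = 0.01 + 0.1 = 0.11.
At the golden rule the marginal product of capital equals n+δ: 0.43·k^(0.43−1) = 0.11. Solving, k_gold = (0.43/0.11)^(1/0.57) ≈ 10.9328.
y_gold = 10.9328^0.43 ≈ 2.7968.

(a) k_gold ≈ 10.933; (b) y_gold ≈ 2.797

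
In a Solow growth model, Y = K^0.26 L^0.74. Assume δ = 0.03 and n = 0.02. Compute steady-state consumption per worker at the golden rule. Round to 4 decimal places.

c_gold ≈ 1.3207

The effective depreciation rate is n + δ = 0.02 + 0.03 = 0.05.
Maximizing c = f(k) − (n+δ)·k gives f'(k) = n+δ, i.e. 0.26·k^(0.26−1) = 0.05, so k_gold = (0.26/0.05)^(1/0.74) ≈ 9.2805.
y_gold = 9.2805^0.26 ≈ 1.7847.
c_gold = y_gold − (n+δ)·k_gold = 1.7847 − 0.05·9.2805 ≈ 1.3207.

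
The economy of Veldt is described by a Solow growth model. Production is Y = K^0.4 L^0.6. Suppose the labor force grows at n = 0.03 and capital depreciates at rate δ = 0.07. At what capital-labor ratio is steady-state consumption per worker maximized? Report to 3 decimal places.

k_gold ≈ 10.079

The effective depreciation rate is n + δ = 0.03 + 0.07 = 0.1.
Maximizing c = f(k) − (n+δ)·k gives f'(k) = n+δ, i.e. 0.4·k^(0.4−1) = 0.1, so k_gold = (0.4/0.1)^(1/0.6) ≈ 10.0794.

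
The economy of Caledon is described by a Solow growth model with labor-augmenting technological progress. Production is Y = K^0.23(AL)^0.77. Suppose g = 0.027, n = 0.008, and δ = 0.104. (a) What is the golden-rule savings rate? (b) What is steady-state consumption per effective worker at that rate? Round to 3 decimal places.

(a) s_gold = 0.230; (b) c_gold ≈ 0.895

Break-even investment rate: n + g + δ = 0.008 + 0.027 + 0.104 = 0.139.
For Cobb-Douglas, s_gold equals capital's share: s_gold = 0.23.
At the golden rule the marginal product of capital equals n+g+δ: 0.23·k^(0.23−1) = 0.139. Solving, k_gold = (0.23/0.139)^(1/0.77) ≈ 1.9233.
y_gold = 1.9233^0.23 ≈ 1.1623; c_gold = (1−0.23)·y_gold ≈ 0.8950.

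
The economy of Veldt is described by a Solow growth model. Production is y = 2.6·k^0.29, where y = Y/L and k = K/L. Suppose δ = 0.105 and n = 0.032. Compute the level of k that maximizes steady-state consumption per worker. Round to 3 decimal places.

k_gold ≈ 11.045

Capital per worker breaks even when investment replaces (n + δ)·k; here n + δ = 0.137.
Setting f'(k) = n+δ gives 0.29·2.6·k^(0.29−1) = 0.137, hence k_gold = (0.29·2.6/0.137)^(1/0.71) ≈ 11.0451.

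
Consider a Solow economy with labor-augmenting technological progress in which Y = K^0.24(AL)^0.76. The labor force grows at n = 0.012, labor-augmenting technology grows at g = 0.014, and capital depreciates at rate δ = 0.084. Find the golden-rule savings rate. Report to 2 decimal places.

s_gold = 0.24

Capital per effective worker breaks even when investment replaces (n + g + δ)·k; here n + g + δ = 0.11.
At the golden rule MPK = n+g+δ, and in any Cobb-Douglas steady state s = (n+g+δ)·k/y = MPK·k/y = capital's share 0.24.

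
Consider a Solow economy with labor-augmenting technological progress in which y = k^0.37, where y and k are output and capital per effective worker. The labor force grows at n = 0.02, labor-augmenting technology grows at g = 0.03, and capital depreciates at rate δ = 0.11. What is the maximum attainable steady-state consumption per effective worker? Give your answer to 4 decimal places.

c_gold ≈ 1.0308

Break-even investment rate: n + g + δ = 0.02 + 0.03 + 0.11 = 0.16.
Golden rule sets MPK = n+g+δ: 0.37·k^(0.37−1) = 0.16, so k_gold = (0.37/0.16)^(1/0.63) ≈ 3.7836.
y_gold = 3.7836^0.37 ≈ 1.6362.
c_gold = y_gold − (n+g+δ)·k_gold = 1.6362 − 0.16·3.7836 ≈ 1.0308.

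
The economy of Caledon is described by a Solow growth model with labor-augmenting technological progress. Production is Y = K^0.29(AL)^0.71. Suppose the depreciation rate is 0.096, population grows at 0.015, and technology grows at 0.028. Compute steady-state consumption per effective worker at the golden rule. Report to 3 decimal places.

Capital per effective worker breaks even when investment replaces (n + g + δ)·k; here n + g + δ = 0.139.
At the golden rule the marginal product of capital equals n+g+δ: 0.29·k^(0.29−1) = 0.139. Solving, k_gold = (0.29/0.139)^(1/0.71) ≈ 2.8173.
y_gold = 2.8173^0.29 ≈ 1.3504.
c_gold = y_gold − (n+g+δ)·k_gold = 1.3504 − 0.139·2.8173 ≈ 0.9588.

c_gold ≈ 0.959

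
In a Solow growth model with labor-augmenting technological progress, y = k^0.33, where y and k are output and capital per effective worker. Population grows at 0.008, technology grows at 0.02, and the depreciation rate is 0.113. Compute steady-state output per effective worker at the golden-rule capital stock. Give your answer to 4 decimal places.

y_gold ≈ 1.5202

Capital per effective worker breaks even when investment replaces (n + g + δ)·k; here n + g + δ = 0.141.
Setting f'(k) = n+g+δ gives 0.33·k^(0.33−1) = 0.141, hence k_gold = (0.33/0.141)^(1/0.67) ≈ 3.5578.
Output: y_gold = k_gold^0.33 = 3.5578^0.33 ≈ 1.5202.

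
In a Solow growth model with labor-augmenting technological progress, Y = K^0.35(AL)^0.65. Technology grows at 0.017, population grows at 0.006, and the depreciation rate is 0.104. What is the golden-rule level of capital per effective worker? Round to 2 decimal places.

k_gold ≈ 4.76

n + g + δ = 0.006 + 0.017 + 0.104 = 0.127.
Maximizing c = f(k) − (n+g+δ)·k gives f'(k) = n+g+δ, i.e. 0.35·k^(0.35−1) = 0.127, so k_gold = (0.35/0.127)^(1/0.65) ≈ 4.7570.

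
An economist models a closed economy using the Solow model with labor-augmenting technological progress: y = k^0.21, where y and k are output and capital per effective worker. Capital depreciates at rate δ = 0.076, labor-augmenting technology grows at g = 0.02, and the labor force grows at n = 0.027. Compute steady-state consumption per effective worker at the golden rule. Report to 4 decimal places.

c_gold ≈ 0.9107

Break-even investment rate: n + g + δ = 0.027 + 0.02 + 0.076 = 0.123.
At the golden rule the marginal product of capital equals n+g+δ: 0.21·k^(0.21−1) = 0.123. Solving, k_gold = (0.21/0.123)^(1/0.79) ≈ 1.9682.
y_gold = 1.9682^0.21 ≈ 1.1528.
c_gold = y_gold − (n+g+δ)·k_gold = 1.1528 − 0.123·1.9682 ≈ 0.9107.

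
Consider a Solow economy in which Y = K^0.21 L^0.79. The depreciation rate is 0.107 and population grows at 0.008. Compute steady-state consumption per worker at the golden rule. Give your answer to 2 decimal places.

c_gold ≈ 0.93

Capital per worker breaks even when investment replaces (n + δ)·k; here n + δ = 0.115.
Setting f'(k) = n+δ gives 0.21·k^(0.21−1) = 0.115, hence k_gold = (0.21/0.115)^(1/0.79) ≈ 2.1431.
y_gold = 2.1431^0.21 ≈ 1.1736.
c_gold = y_gold − (n+δ)·k_gold = 1.1736 − 0.115·2.1431 ≈ 0.9271.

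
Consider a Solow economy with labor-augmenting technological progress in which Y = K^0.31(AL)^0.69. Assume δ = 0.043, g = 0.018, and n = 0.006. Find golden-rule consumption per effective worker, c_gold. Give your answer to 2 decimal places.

c_gold ≈ 1.37

Capital per effective worker breaks even when investment replaces (n + g + δ)·k; here n + g + δ = 0.067.
Setting f'(k) = n+g+δ gives 0.31·k^(0.31−1) = 0.067, hence k_gold = (0.31/0.067)^(1/0.69) ≈ 9.2084.
y_gold = 9.2084^0.31 ≈ 1.9902.
c_gold = y_gold − (n+g+δ)·k_gold = 1.9902 − 0.067·9.2084 ≈ 1.3732.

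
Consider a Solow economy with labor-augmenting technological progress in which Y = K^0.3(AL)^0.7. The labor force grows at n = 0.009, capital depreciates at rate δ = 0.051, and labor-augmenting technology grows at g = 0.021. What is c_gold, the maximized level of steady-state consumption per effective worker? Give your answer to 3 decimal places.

Break-even investment rate: n + g + δ = 0.009 + 0.021 + 0.051 = 0.081.
Setting f'(k) = n+g+δ gives 0.3·k^(0.3−1) = 0.081, hence k_gold = (0.3/0.081)^(1/0.7) ≈ 6.4914.
y_gold = 6.4914^0.3 ≈ 1.7527.
c_gold = y_gold − (n+g+δ)·k_gold = 1.7527 − 0.081·6.4914 ≈ 1.2269.

c_gold ≈ 1.227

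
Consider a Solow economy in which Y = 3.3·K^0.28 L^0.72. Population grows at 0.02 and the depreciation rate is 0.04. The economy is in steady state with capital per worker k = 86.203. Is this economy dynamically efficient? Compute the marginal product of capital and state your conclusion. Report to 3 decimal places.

n + δ = 0.02 + 0.04 = 0.06.
MPK = 0.28·3.3·k^(0.28−1) = 0.28·3.3·86.203^(-0.72) ≈ 0.0373.
MPK < 0.06, so the economy is dynamically inefficient (over-saving).

dynamically inefficient; MPK ≈ 0.037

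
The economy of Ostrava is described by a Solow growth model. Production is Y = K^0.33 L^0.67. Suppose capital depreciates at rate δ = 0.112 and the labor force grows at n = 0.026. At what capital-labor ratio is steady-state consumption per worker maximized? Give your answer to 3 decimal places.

n + δ = 0.026 + 0.112 = 0.138.
Maximizing c = f(k) − (n+δ)·k gives f'(k) = n+δ, i.e. 0.33·k^(0.33−1) = 0.138, so k_gold = (0.33/0.138)^(1/0.67) ≈ 3.6739.

k_gold ≈ 3.674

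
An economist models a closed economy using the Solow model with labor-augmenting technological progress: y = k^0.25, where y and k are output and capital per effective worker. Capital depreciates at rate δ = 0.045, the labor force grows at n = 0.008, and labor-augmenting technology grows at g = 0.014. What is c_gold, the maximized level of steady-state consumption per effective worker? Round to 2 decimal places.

c_gold ≈ 1.16

n + g + δ = 0.008 + 0.014 + 0.045 = 0.067.
Setting f'(k) = n+g+δ gives 0.25·k^(0.25−1) = 0.067, hence k_gold = (0.25/0.067)^(1/0.75) ≈ 5.7874.
y_gold = 5.7874^0.25 ≈ 1.5510.
c_gold = y_gold − (n+g+δ)·k_gold = 1.5510 − 0.067·5.7874 ≈ 1.1633.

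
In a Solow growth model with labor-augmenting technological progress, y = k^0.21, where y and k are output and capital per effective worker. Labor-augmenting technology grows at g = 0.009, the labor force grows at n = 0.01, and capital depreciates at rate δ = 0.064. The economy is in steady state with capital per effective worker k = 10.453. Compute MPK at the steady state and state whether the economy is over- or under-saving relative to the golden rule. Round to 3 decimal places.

over-saving; MPK ≈ 0.033

The effective depreciation rate is n + g + δ = 0.01 + 0.009 + 0.064 = 0.083.
MPK = 0.21·k^(0.21−1) = 0.21·10.453^(-0.79) ≈ 0.0329.
MPK < 0.083, so the economy is dynamically inefficient (over-saving).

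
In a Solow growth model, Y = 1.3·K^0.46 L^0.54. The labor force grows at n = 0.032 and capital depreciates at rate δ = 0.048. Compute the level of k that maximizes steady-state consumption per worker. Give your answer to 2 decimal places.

k_gold ≈ 41.48

Capital per worker breaks even when investment replaces (n + δ)·k; here n + δ = 0.08.
At the golden rule the marginal product of capital equals n+δ: 0.46·1.3·k^(0.46−1) = 0.08. Solving, k_gold = (0.46·1.3/0.08)^(1/0.54) ≈ 41.4762.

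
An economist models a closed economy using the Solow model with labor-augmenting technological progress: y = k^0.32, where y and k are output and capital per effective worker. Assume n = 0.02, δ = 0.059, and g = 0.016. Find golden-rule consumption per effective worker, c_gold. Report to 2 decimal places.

c_gold ≈ 1.20

Capital per effective worker breaks even when investment replaces (n + g + δ)·k; here n + g + δ = 0.095.
At the golden rule the marginal product of capital equals n+g+δ: 0.32·k^(0.32−1) = 0.095. Solving, k_gold = (0.32/0.095)^(1/0.68) ≈ 5.9652.
y_gold = 5.9652^0.32 ≈ 1.7709.
c_gold = y_gold − (n+g+δ)·k_gold = 1.7709 − 0.095·5.9652 ≈ 1.2042.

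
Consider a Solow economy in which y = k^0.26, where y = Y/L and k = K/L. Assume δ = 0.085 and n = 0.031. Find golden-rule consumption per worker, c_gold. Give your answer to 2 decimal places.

Capital per worker breaks even when investment replaces (n + δ)·k; here n + δ = 0.116.
Maximizing c = f(k) − (n+δ)·k gives f'(k) = n+δ, i.e. 0.26·k^(0.26−1) = 0.116, so k_gold = (0.26/0.116)^(1/0.74) ≈ 2.9762.
y_gold = 2.9762^0.26 ≈ 1.3279.
c_gold = y_gold − (n+δ)·k_gold = 1.3279 − 0.116·2.9762 ≈ 0.9826.

c_gold ≈ 0.98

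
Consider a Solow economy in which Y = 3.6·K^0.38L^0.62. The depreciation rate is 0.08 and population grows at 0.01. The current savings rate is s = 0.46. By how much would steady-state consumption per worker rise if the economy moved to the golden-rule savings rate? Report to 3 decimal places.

Δc ≈ 0.246

n + δ = 0.01 + 0.08 = 0.09.
Current steady state (s = 0.46): k* = (0.46·3.6/0.09)^(1/0.62) ≈ 109.6551, y* = 3.6·109.6551^0.38 ≈ 21.4543, c* = (1−0.46)·21.4543 ≈ 11.5853.
Maximizing c = f(k) − (n+δ)·k gives f'(k) = n+δ, i.e. 0.38·3.6·k^(0.38−1) = 0.09, so k_gold = (0.38·3.6/0.09)^(1/0.62) ≈ 80.5748.
y_gold = 3.6·80.5748^0.38 ≈ 19.0835, c_gold = y_gold − 0.09·k_gold ≈ 11.8318.
Gain: Δc = 11.8318 − 11.5853 ≈ 0.2465.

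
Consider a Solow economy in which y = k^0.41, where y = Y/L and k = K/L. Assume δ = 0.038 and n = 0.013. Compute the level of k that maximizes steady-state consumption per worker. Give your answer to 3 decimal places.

n + δ = 0.013 + 0.038 = 0.051.
Maximizing c = f(k) − (n+δ)·k gives f'(k) = n+δ, i.e. 0.41·k^(0.41−1) = 0.051, so k_gold = (0.41/0.051)^(1/0.59) ≈ 34.2185.

k_gold ≈ 34.218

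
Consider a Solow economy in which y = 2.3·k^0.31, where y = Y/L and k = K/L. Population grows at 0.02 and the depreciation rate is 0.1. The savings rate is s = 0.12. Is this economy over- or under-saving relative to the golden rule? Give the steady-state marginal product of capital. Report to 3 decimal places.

Break-even investment rate: n + δ = 0.02 + 0.1 = 0.12.
Steady-state k*: s·A·k^0.31 = 0.12·k gives k* = (0.12·2.3/0.12)^(1/0.69) ≈ 3.3438.
MPK = 0.31·2.3·3.3438^(-0.69) ≈ 0.3100.
MPK > n+δ = 0.12, so the economy is dynamically efficient (under-saving).

under-saving; MPK ≈ 0.310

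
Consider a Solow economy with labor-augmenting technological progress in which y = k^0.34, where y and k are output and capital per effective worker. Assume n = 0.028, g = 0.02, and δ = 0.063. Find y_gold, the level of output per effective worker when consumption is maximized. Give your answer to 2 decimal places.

y_gold ≈ 1.78

Break-even investment rate: n + g + δ = 0.028 + 0.02 + 0.063 = 0.111.
Maximizing c = f(k) − (n+g+δ)·k gives f'(k) = n+g+δ, i.e. 0.34·k^(0.34−1) = 0.111, so k_gold = (0.34/0.111)^(1/0.66) ≈ 5.4526.
Output: y_gold = k_gold^0.34 = 5.4526^0.34 ≈ 1.7801.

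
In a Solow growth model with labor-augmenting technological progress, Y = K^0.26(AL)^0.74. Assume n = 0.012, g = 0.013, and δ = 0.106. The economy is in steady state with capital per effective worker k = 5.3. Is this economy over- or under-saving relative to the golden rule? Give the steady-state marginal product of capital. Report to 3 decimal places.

n + g + δ = 0.012 + 0.013 + 0.106 = 0.131.
MPK = 0.26·k^(0.26−1) = 0.26·5.3^(-0.74) ≈ 0.0757.
MPK < 0.131, so the economy is dynamically inefficient (over-saving).

over-saving; MPK ≈ 0.076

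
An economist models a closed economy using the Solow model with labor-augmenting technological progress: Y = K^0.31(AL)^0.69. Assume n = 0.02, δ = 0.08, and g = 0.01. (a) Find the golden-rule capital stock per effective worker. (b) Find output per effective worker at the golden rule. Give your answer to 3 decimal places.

Capital per effective worker breaks even when investment replaces (n + g + δ)·k; here n + g + δ = 0.11.
Golden rule sets MPK = n+g+δ: 0.31·k^(0.31−1) = 0.11, so k_gold = (0.31/0.11)^(1/0.69) ≈ 4.4888.
y_gold = 4.4888^0.31 ≈ 1.5928.

(a) k_gold ≈ 4.489; (b) y_gold ≈ 1.593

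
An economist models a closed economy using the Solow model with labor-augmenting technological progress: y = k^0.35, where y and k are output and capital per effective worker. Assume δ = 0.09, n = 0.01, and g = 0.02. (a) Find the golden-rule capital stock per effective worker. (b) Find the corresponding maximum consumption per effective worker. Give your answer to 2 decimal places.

(a) k_gold ≈ 5.19; (b) c_gold ≈ 1.16

Break-even investment rate: n + g + δ = 0.01 + 0.02 + 0.09 = 0.12.
Setting f'(k) = n+g+δ gives 0.35·k^(0.35−1) = 0.12, hence k_gold = (0.35/0.12)^(1/0.65) ≈ 5.1905.
y_gold = 5.1905^0.35 ≈ 1.7796; c_gold = y_gold − 0.12·k_gold ≈ 1.1567.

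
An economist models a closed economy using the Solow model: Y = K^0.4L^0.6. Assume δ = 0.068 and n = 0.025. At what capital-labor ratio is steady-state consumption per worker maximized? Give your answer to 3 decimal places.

Break-even investment rate: n + δ = 0.025 + 0.068 = 0.093.
At the golden rule the marginal product of capital equals n+δ: 0.4·k^(0.4−1) = 0.093. Solving, k_gold = (0.4/0.093)^(1/0.6) ≈ 11.3753.

k_gold ≈ 11.375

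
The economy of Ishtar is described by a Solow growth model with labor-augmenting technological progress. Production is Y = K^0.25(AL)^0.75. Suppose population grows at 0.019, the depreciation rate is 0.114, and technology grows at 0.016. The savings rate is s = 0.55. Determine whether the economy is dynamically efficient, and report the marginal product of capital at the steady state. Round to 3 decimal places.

Break-even investment rate: n + g + δ = 0.019 + 0.016 + 0.114 = 0.149.
Steady-state k*: s·k^0.25 = 0.149·k gives k* = (0.55/0.149)^(1/0.75) ≈ 5.7047.
MPK = 0.25·5.7047^(-0.75) ≈ 0.0677.
MPK < n+g+δ = 0.149, so the economy is dynamically inefficient (over-saving).

dynamically inefficient; MPK ≈ 0.068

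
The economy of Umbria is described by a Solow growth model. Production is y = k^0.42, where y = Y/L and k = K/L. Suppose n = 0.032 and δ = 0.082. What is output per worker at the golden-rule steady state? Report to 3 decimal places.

y_gold ≈ 2.571

The effective depreciation rate is n + δ = 0.032 + 0.082 = 0.114.
At the golden rule the marginal product of capital equals n+δ: 0.42·k^(0.42−1) = 0.114. Solving, k_gold = (0.42/0.114)^(1/0.58) ≈ 9.4723.
Output: y_gold = k_gold^0.42 = 9.4723^0.42 ≈ 2.5711.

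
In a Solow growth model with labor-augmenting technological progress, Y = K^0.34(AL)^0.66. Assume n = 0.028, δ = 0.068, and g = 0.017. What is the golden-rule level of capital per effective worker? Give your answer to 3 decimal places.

The effective depreciation rate is n + g + δ = 0.028 + 0.017 + 0.068 = 0.113.
Setting f'(k) = n+g+δ gives 0.34·k^(0.34−1) = 0.113, hence k_gold = (0.34/0.113)^(1/0.66) ≈ 5.3070.

k_gold ≈ 5.307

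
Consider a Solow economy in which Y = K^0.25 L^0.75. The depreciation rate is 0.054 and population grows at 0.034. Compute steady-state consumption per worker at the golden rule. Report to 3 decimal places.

c_gold ≈ 1.062

n + δ = 0.034 + 0.054 = 0.088.
Setting f'(k) = n+δ gives 0.25·k^(0.25−1) = 0.088, hence k_gold = (0.25/0.088)^(1/0.75) ≈ 4.0236.
y_gold = 4.0236^0.25 ≈ 1.4163.
c_gold = y_gold − (n+δ)·k_gold = 1.4163 − 0.088·4.0236 ≈ 1.0622.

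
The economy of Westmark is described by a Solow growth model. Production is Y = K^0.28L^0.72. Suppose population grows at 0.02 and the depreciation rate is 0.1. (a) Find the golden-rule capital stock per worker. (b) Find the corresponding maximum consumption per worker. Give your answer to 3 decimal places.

(a) k_gold ≈ 3.244; (b) c_gold ≈ 1.001

n + δ = 0.02 + 0.1 = 0.12.
At the golden rule the marginal product of capital equals n+δ: 0.28·k^(0.28−1) = 0.12. Solving, k_gold = (0.28/0.12)^(1/0.72) ≈ 3.2440.
y_gold = 3.2440^0.28 ≈ 1.3903; c_gold = y_gold − 0.12·k_gold ≈ 1.0010.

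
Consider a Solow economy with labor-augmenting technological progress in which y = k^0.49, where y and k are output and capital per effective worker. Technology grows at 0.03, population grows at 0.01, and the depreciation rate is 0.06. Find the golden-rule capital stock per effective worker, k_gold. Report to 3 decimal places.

n + g + δ = 0.01 + 0.03 + 0.06 = 0.1.
At the golden rule the marginal product of capital equals n+g+δ: 0.49·k^(0.49−1) = 0.1. Solving, k_gold = (0.49/0.1)^(1/0.51) ≈ 22.5593.

k_gold ≈ 22.559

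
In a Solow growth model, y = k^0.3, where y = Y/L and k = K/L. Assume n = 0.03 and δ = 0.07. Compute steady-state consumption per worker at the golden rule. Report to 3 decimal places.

c_gold ≈ 1.121

Break-even investment rate: n + δ = 0.03 + 0.07 = 0.1.
Maximizing c = f(k) − (n+δ)·k gives f'(k) = n+δ, i.e. 0.3·k^(0.3−1) = 0.1, so k_gold = (0.3/0.1)^(1/0.7) ≈ 4.8040.
y_gold = 4.8040^0.3 ≈ 1.6013.
c_gold = y_gold − (n+δ)·k_gold = 1.6013 − 0.1·4.8040 ≈ 1.1209.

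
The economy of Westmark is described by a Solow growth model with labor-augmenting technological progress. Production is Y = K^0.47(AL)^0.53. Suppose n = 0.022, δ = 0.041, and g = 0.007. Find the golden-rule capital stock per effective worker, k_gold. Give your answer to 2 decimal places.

The effective depreciation rate is n + g + δ = 0.022 + 0.007 + 0.041 = 0.07.
Setting f'(k) = n+g+δ gives 0.47·k^(0.47−1) = 0.07, hence k_gold = (0.47/0.07)^(1/0.53) ≈ 36.3393.

k_gold ≈ 36.34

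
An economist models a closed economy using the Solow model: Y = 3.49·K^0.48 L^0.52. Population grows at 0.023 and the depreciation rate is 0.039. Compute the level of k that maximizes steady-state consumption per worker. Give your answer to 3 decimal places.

n + δ = 0.023 + 0.039 = 0.062.
Golden rule sets MPK = n+δ: 0.48·3.49·k^(0.48−1) = 0.062, so k_gold = (0.48·3.49/0.062)^(1/0.52) ≈ 566.5276.

k_gold ≈ 566.528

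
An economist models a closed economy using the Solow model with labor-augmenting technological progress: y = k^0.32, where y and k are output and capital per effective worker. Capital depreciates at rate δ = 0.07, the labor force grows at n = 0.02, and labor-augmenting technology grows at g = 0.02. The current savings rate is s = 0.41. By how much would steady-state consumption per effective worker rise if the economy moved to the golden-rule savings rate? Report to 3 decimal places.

Δc ≈ 0.028

n + g + δ = 0.02 + 0.02 + 0.07 = 0.11.
Current steady state (s = 0.41): k* = (0.41/0.11)^(1/0.68) ≈ 6.9228, y* = 6.9228^0.32 ≈ 1.8573, c* = (1−0.41)·1.8573 ≈ 1.0958.
Setting f'(k) = n+g+δ gives 0.32·k^(0.32−1) = 0.11, hence k_gold = (0.32/0.11)^(1/0.68) ≈ 4.8083.
y_gold = 4.8083^0.32 ≈ 1.6529, c_gold = y_gold − 0.11·k_gold ≈ 1.1240.
Gain: Δc = 1.1240 − 1.0958 ≈ 0.0281.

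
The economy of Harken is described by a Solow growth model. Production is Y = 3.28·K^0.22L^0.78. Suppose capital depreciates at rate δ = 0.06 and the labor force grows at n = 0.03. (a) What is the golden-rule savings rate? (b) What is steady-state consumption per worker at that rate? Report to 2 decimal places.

Capital per worker breaks even when investment replaces (n + δ)·k; here n + δ = 0.09.
For Cobb-Douglas, s_gold equals capital's share: s_gold = 0.22.
At the golden rule the marginal product of capital equals n+δ: 0.22·3.28·k^(0.22−1) = 0.09. Solving, k_gold = (0.22·3.28/0.09)^(1/0.78) ≈ 14.4226.
y_gold = 3.28·14.4226^0.22 ≈ 5.9002; c_gold = (1−0.22)·y_gold ≈ 4.6021.

(a) s_gold = 0.22; (b) c_gold ≈ 4.60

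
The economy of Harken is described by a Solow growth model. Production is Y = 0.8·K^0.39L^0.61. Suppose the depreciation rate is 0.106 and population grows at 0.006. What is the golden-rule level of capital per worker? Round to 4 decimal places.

k_gold ≈ 5.3630

n + δ = 0.006 + 0.106 = 0.112.
Golden rule sets MPK = n+δ: 0.39·0.8·k^(0.39−1) = 0.112, so k_gold = (0.39·0.8/0.112)^(1/0.61) ≈ 5.3630.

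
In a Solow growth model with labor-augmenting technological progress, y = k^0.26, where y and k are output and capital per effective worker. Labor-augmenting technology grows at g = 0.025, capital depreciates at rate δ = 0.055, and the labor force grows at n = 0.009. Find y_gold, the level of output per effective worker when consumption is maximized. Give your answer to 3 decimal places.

y_gold ≈ 1.457

n + g + δ = 0.009 + 0.025 + 0.055 = 0.089.
Setting f'(k) = n+g+δ gives 0.26·k^(0.26−1) = 0.089, hence k_gold = (0.26/0.089)^(1/0.74) ≈ 4.2576.
Output: y_gold = k_gold^0.26 = 4.2576^0.26 ≈ 1.4574.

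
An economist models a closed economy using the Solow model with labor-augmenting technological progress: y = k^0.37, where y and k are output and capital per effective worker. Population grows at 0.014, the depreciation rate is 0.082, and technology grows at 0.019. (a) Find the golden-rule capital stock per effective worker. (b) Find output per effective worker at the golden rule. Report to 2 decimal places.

Break-even investment rate: n + g + δ = 0.014 + 0.019 + 0.082 = 0.115.
Setting f'(k) = n+g+δ gives 0.37·k^(0.37−1) = 0.115, hence k_gold = (0.37/0.115)^(1/0.63) ≈ 6.3909.
y_gold = 6.3909^0.37 ≈ 1.9864.

(a) k_gold ≈ 6.39; (b) y_gold ≈ 1.99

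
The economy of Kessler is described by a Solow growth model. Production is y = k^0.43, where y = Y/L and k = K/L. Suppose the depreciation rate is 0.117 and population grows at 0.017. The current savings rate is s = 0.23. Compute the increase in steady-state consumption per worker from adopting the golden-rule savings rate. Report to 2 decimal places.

Δc ≈ 0.22

n + δ = 0.017 + 0.117 = 0.134.
Current steady state (s = 0.23): k* = (0.23/0.134)^(1/0.57) ≈ 2.5800, y* = 2.5800^0.43 ≈ 1.5031, c* = (1−0.23)·1.5031 ≈ 1.1574.
At the golden rule the marginal product of capital equals n+δ: 0.43·k^(0.43−1) = 0.134. Solving, k_gold = (0.43/0.134)^(1/0.57) ≈ 7.7332.
y_gold = 7.7332^0.43 ≈ 2.4099, c_gold = y_gold − 0.134·k_gold ≈ 1.3736.
Gain: Δc = 1.3736 − 1.1574 ≈ 0.2162.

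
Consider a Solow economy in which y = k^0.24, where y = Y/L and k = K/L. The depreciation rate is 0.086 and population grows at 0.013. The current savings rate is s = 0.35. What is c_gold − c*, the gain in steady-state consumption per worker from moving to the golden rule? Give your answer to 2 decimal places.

Break-even investment rate: n + δ = 0.013 + 0.086 = 0.099.
Current steady state (s = 0.35): k* = (0.35/0.099)^(1/0.76) ≈ 5.2677, y* = 5.2677^0.24 ≈ 1.4900, c* = (1−0.35)·1.4900 ≈ 0.9685.
Setting f'(k) = n+δ gives 0.24·k^(0.24−1) = 0.099, hence k_gold = (0.24/0.099)^(1/0.76) ≈ 3.2064.
y_gold = 3.2064^0.24 ≈ 1.3227, c_gold = y_gold − 0.099·k_gold ≈ 1.0052.
Gain: Δc = 1.0052 − 0.9685 ≈ 0.0367.

Δc ≈ 0.04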